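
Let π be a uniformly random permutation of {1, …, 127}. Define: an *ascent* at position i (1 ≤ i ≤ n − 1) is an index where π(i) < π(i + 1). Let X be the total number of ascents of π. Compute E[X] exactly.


Write X = Σ X_I over i = 1, …, 126, with X_I the indicator of one ascent.
There are 126 indicators.
For each fixed i, the pair (π(i), π(i+1)) is a uniformly random ordered pair of distinct values from {1, …, 127}; by symmetry P[π(i) < π(i+1)] = 1/2.
By linearity: E[X] = 126 · (1/2) = (127 − 1) · (1/2) = 63 ≈ 63.0000.

E[X] = 63 = 63.0000.


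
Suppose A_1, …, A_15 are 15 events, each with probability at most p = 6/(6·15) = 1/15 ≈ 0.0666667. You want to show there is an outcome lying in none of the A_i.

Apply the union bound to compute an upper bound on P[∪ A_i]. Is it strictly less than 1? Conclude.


Union bound: P[∪_{i=1}^{15} A_i] ≤ Σ_i P[A_i] ≤ 15·p = 15·(1/15) = 1.
Numerically: 1 ≈ 1.0000000.
Is 1 < 1? NO.
Since the bound 1 is ≥ 1, the union bound is uninformative here; it does NOT by itself certify existence.

15·p = 1 ≈ 1.0000000; existence NOT certified by the union bound.


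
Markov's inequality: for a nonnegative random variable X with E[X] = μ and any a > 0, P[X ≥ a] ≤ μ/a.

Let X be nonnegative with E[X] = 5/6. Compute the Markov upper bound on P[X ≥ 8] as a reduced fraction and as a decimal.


μ = E[X] = 5/6, a = 8.
Markov: P[X ≥ 8] ≤ μ/a = (5/6)/8 = 5/48.
Numerically: ≈ 0.104167.
(Since a = 8 > μ = 0.833333, the bound 5/48 is < 1 and informative.)

P[X ≥ 8] ≤ 5/48 ≈ 0.104167.


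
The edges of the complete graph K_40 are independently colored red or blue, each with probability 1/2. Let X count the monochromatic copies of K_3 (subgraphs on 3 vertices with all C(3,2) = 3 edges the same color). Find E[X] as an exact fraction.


Let X = Σ_S X_S over the C(40, 3) = 9880 subsets S of size 3, where X_S = 1 if the K_3 on S is monochromatic.
For a fixed S, the K_3 on S has C(3, 2) = 3 edges. P[all 3 edges red] = (1/2)^3, and likewise for blue, so P[monochromatic] = 2·(1/2)^3 = 2^{1 − 3} = 1/4.
Summing: E[X] = C(40, 3) · 2^{1 − 3} = 9880 · 1/4 = 2470.
Numerically: E[X] ≈ 2470.000000.

E[X] = C(40,3)·2^(1−C(3,2)) = 2470 ≈ 2470.000000.


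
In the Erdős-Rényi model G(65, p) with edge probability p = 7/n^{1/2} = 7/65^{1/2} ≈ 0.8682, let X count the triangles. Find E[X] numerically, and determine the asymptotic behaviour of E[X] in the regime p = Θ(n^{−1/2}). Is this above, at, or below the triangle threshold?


Number of potential triangles: C(65, 3) = 43680.
Each occurs with probability p³ ≈ (0.8682)³ ≈ 6.545218e-01.
By linearity: E[X] = C(65, 3)·p³ ≈ 43680 · 6.545218e-01 ≈ 28589.5102.
Since α = 1/2 < 1, p = c/n^{1/2} ≫ 1/n is above the triangle threshold p ~ 1/n. Asymptotically E[X] ~ (c³/6)·n^{3(1−α)} = (7³/6)·n^{1.5} → ∞; triangles are abundant w.h.p.

E[X] ≈ 28589.5102; in regime p = Θ(1/n^{1/2}) E[X] diverges (above the triangle threshold p ~ 1/n).


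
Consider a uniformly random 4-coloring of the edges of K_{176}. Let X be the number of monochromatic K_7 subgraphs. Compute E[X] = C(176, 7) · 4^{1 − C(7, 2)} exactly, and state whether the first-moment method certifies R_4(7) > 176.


E[X] = C(176, 7) · 4^{1 − 21} = 919790691600 · 4^{−20} = 919790691600/1099511627776.
As a reduced fraction: E[X] = 57486918225/68719476736 ≈ 0.836545.
Is E[X] < 1? YES.
Since E[X] < 1, there exists a 4-coloring of K_{176} with no monochromatic K_7; hence R_4(7) > 176.

E[X] = 57486918225/68719476736 ≈ 0.836545; E[X] < 1, so R_4(7) > 176.


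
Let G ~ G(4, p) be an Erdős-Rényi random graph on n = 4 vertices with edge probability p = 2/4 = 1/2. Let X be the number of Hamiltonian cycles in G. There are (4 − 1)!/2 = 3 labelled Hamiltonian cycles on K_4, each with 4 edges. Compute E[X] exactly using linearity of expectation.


K_4 has (4 − 1)!/2 = 3 labelled Hamiltonian cycles.
For each such Hamiltonian cycle H, let X_H = 1 if all 4 edges of H are present in G. Then P[X_H = 1] = p^{4} = (1/2)^{4} = 1/16.
Summing the indicators: E[X] = Σ_H E[X_H] = 3 · p^{4} = 3 · 1/16 = 3/16.
Numerically: E[X] ≈ 0.1875.

E[X] = 3 · (1/2)^{4} = 3/16 ≈ 0.1875.


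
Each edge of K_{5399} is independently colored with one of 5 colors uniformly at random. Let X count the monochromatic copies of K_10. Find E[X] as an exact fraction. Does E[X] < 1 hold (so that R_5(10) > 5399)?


E[X] = C(5399, 10) · 5^{1 − 45} = 5751065658334180080797359164706 · 5^{−44} = 5751065658334180080797359164706/5684341886080801486968994140625.
As a reduced fraction: E[X] = 5751065658334180080797359164706/5684341886080801486968994140625 ≈ 1.012.
Is E[X] < 1? NO.
Since E[X] ≥ 1, the first-moment bound is inconclusive at n = 5399; it does NOT by itself certify R_5(10) > 5399.

E[X] = 5751065658334180080797359164706/5684341886080801486968994140625 ≈ 1.012; E[X] ≥ 1; first-moment method inconclusive here.


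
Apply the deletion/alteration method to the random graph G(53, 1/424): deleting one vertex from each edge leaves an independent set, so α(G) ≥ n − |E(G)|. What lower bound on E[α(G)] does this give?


E[|E(G)|] = C(53, 2)·p = 1378 · (1/424) = 13/4.
E[α(G)] ≥ n − E[|E(G)|] = 53 − 13/4 = 199/4.
Numerically: ≈ 49.75000.
(This is only a lower bound; the true E[α(G)] may be larger.)

E[α(G)] ≥ 199/4 ≈ 49.75000.


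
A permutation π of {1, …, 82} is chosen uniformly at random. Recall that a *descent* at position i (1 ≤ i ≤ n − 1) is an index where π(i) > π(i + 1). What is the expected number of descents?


Write X = Σ X_I over i = 1, …, 81, with X_I the indicator of one descent.
There are 81 indicators.
For each fixed i, the pair (π(i), π(i+1)) is a uniformly random ordered pair of distinct values from {1, …, 82}; by symmetry P[π(i) > π(i+1)] = 1/2.
By linearity: E[X] = 81 · (1/2) = (82 − 1) · (1/2) = 81/2 ≈ 40.5000.

E[X] = 81/2 = 40.5000.


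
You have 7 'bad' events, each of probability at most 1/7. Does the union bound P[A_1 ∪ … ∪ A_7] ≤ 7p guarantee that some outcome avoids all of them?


Union bound: P[∪_{i=1}^{7} A_i] ≤ Σ_i P[A_i] ≤ 7·p = 7·(1/7) = 1.
Numerically: 1 ≈ 1.0000000.
Is 1 < 1? NO.
Since the bound 1 is ≥ 1, the union bound is uninformative here; it does NOT by itself certify existence.

7·p = 1 ≈ 1.0000000; existence NOT certified by the union bound.


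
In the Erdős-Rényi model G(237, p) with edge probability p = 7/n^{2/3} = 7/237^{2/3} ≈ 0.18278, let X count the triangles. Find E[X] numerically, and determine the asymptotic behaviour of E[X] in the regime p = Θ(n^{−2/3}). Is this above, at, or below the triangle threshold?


Number of potential triangles: C(237, 3) = 2190670.
Each occurs with probability p³ ≈ (0.18278)³ ≈ 6.1065712e-03.
By linearity: E[X] = C(237, 3)·p³ ≈ 2190670 · 6.1065712e-03 ≈ 13377.48242.
Since α = 2/3 < 1, p = c/n^{2/3} ≫ 1/n is above the triangle threshold p ~ 1/n. Asymptotically E[X] ~ (c³/6)·n^{3(1−α)} = (7³/6)·n^{1} → ∞; triangles are abundant w.h.p.

E[X] ≈ 13377.48242; in regime p = Θ(1/n^{2/3}) E[X] diverges (above the triangle threshold p ~ 1/n).


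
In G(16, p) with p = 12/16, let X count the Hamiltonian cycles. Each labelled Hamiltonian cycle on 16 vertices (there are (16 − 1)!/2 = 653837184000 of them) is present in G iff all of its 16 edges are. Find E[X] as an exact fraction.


K_16 has (16 − 1)!/2 = 653837184000 labelled Hamiltonian cycles.
For each such Hamiltonian cycle H, let X_H = 1 if all 16 edges of H are present in G. Then P[X_H = 1] = p^{16} = (3/4)^{16} = 43046721/4294967296.
By linearity of expectation: E[X] = Σ_H E[X_H] = 653837184000 · p^{16} = 653837184000 · 43046721/4294967296 = 27485885585032875/4194304.
Numerically: E[X] ≈ 6.553e+09.

E[X] = 653837184000 · (3/4)^{16} = 27485885585032875/4194304 ≈ 6.553e+09.


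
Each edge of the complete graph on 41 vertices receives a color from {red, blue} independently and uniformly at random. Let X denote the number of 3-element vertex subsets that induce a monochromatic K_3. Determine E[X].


Let X = Σ_S X_S over the C(41, 3) = 10660 subsets S of size 3, where X_S = 1 if the K_3 on S is monochromatic.
For a fixed S, the K_3 on S has C(3, 2) = 3 edges. P[all 3 edges red] = (1/2)^3, and likewise for blue, so P[monochromatic] = 2·(1/2)^3 = 2^{1 − 3} = 1/4.
By linearity of expectation: E[X] = C(41, 3) · 2^{1 − 3} = 10660 · 1/4 = 2665.
Numerically: E[X] ≈ 2665.000.

E[X] = C(41,3)·2^(1−C(3,2)) = 2665 ≈ 2665.000.


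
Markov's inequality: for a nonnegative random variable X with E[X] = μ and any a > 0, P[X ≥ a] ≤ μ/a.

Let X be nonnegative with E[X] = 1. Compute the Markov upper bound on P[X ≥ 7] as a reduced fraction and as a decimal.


μ = E[X] = 1, a = 7.
Markov: P[X ≥ 7] ≤ μ/a = (1)/7 = 1/7.
Numerically: ≈ 0.142857.
(Since a = 7 > μ = 1.000000, the bound 1/7 is < 1 and informative.)

P[X ≥ 7] ≤ 1/7 ≈ 0.142857.


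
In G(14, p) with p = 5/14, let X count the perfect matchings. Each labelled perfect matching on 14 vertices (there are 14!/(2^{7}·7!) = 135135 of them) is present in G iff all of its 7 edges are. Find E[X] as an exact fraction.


K_14 has 14!/(2^{7}·7!) = 135135 labelled perfect matchings.
For each such perfect matching H, let X_H = 1 if all 7 edges of H are present in G. Then P[X_H = 1] = p^{7} = (5/14)^{7} = 78125/105413504.
Summing the indicators: E[X] = Σ_H E[X_H] = 135135 · p^{7} = 135135 · 78125/105413504 = 1508203125/15059072.
Numerically: E[X] ≈ 100.152.

E[X] = 135135 · (5/14)^{7} = 1508203125/15059072 ≈ 100.152.


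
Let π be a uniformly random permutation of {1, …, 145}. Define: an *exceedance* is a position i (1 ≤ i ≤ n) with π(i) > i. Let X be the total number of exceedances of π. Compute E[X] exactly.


Write X = Σ_{i=1}^{145} X_i, where X_i = 1_{π(i) > i}.
For each fixed i, π(i) is uniform over {1, …, 145} (marginal of a uniform permutation), so P[π(i) > i] = (n − i)/n. Summing: Σ_{i=1}^{145} (n − i)/n = (0 + 1 + … + 144)/145 = 145(145 − 1)/(2·145) = (145 − 1)/2.
Hence E[X] = Σ_{i=1}^{145} (145 − i)/145 = 72 ≈ 72.00000.

E[X] = 72 = 72.00000.


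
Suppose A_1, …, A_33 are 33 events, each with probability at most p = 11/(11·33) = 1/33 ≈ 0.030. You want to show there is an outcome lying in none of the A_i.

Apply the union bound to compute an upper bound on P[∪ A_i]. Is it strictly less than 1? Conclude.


Union bound: P[∪_{i=1}^{33} A_i] ≤ Σ_i P[A_i] ≤ 33·p = 33·(1/33) = 1.
Numerically: 1 ≈ 1.000.
Is 1 < 1? NO.
Since the bound 1 is ≥ 1, the union bound is uninformative here; it does NOT by itself certify existence.

33·p = 1 ≈ 1.000; existence NOT certified by the union bound.


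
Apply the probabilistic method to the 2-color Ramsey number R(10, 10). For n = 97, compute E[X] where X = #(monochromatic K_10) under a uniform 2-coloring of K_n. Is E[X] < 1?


E[X] = C(97, 10) · 2^{1 − 45} = 12576469727536 · 2^{−44} = 12576469727536/17592186044416.
As a reduced fraction: E[X] = 786029357971/1099511627776 ≈ 0.7148895.
Is E[X] < 1? YES.
Since E[X] < 1, there exists a 2-coloring of K_{97} with no monochromatic K_10; hence R(10, 10) > 97.

E[X] = 786029357971/1099511627776 ≈ 0.7148895; E[X] < 1, so R(10, 10) > 97.


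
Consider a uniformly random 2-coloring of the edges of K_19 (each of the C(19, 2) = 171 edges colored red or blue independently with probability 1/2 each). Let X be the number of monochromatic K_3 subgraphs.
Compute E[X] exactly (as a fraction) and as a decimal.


Let X = Σ_S X_S over the C(19, 3) = 969 subsets S of size 3, where X_S = 1 if the K_3 on S is monochromatic.
For a fixed S, the K_3 on S has C(3, 2) = 3 edges. P[all 3 edges red] = (1/2)^3, and likewise for blue, so P[monochromatic] = 2·(1/2)^3 = 2^{1 − 3} = 1/4.
Summing: E[X] = C(19, 3) · 2^{1 − 3} = 969 · 1/4 = 969/4.
Numerically: E[X] ≈ 242.250.

E[X] = C(19,3)·2^(1−C(3,2)) = 969/4 ≈ 242.250.


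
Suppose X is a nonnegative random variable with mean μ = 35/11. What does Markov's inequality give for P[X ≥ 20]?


μ = E[X] = 35/11, a = 20.
Markov: P[X ≥ 20] ≤ μ/a = (35/11)/20 = 7/44.
Numerically: ≈ 0.15909.
(Since a = 20 > μ = 3.18182, the bound 7/44 is < 1 and informative.)

P[X ≥ 20] ≤ 7/44 ≈ 0.15909.


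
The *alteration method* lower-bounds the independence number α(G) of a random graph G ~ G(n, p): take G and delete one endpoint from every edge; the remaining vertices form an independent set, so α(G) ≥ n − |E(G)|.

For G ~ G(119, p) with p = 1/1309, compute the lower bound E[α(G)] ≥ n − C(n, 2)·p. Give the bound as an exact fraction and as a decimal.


E[|E(G)|] = C(119, 2)·p = 7021 · (1/1309) = 59/11.
E[α(G)] ≥ n − E[|E(G)|] = 119 − 59/11 = 1250/11.
Numerically: ≈ 113.6364.
(This is only a lower bound; the true E[α(G)] may be larger.)

E[α(G)] ≥ 1250/11 ≈ 113.6364.


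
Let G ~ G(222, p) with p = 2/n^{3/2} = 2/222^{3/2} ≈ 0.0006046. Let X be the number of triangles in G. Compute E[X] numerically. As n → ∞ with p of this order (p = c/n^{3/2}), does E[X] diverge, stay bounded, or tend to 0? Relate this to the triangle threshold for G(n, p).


Number of potential triangles: C(222, 3) = 1798940.
Each occurs with probability p³ ≈ (0.0006046)³ ≈ 2.210556e-10.
By linearity: E[X] = C(222, 3)·p³ ≈ 1798940 · 2.210556e-10 ≈ 0.0004.
Since α = 3/2 > 1, p = c/n^{3/2} = o(1/n) is below the triangle threshold p ~ 1/n. Asymptotically E[X] ~ (c³/6)·n^{3(1−α)} = (2³/6)·n^{-1.5} → 0, so by Markov's inequality G has no triangles w.h.p.

E[X] ≈ 0.0004; in regime p = Θ(1/n^{3/2}) E[X] tends to 0 (below the triangle threshold p ~ 1/n).


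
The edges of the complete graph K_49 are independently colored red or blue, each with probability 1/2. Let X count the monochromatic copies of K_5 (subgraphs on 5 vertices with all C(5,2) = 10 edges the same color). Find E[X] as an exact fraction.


Let X = Σ_S X_S over the C(49, 5) = 1906884 subsets S of size 5, where X_S = 1 if the K_5 on S is monochromatic.
For a fixed S, the K_5 on S has C(5, 2) = 10 edges. P[all 10 edges red] = (1/2)^10, and likewise for blue, so P[monochromatic] = 2·(1/2)^10 = 2^{1 − 10} = 1/512.
By linearity: E[X] = C(49, 5) · 2^{1 − 10} = 1906884 · 1/512 = 476721/128.
Numerically: E[X] ≈ 3724.38281.

E[X] = C(49,5)·2^(1−C(5,2)) = 476721/128 ≈ 3724.38281.


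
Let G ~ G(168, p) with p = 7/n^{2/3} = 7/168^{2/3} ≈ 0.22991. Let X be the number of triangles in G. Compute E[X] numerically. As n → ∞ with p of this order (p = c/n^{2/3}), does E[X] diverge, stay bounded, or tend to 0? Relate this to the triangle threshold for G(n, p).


Number of potential triangles: C(168, 3) = 776216.
Each occurs with probability p³ ≈ (0.22991)³ ≈ 1.21527778e-02.
By linearity: E[X] = C(168, 3)·p³ ≈ 776216 · 1.21527778e-02 ≈ 9433.180556.
Since α = 2/3 < 1, p = c/n^{2/3} ≫ 1/n is above the triangle threshold p ~ 1/n. Asymptotically E[X] ~ (c³/6)·n^{3(1−α)} = (7³/6)·n^{1} → ∞; triangles are abundant w.h.p.

E[X] ≈ 9433.180556; in regime p = Θ(1/n^{2/3}) E[X] diverges (above the triangle threshold p ~ 1/n).


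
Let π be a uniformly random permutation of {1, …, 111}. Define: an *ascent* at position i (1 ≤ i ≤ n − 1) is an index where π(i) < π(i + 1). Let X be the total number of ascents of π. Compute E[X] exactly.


Write X = Σ X_I over i = 1, …, 110, with X_I the indicator of one ascent.
There are 110 indicators.
For each fixed i, the pair (π(i), π(i+1)) is a uniformly random ordered pair of distinct values from {1, …, 111}; by symmetry P[π(i) < π(i+1)] = 1/2.
By linearity: E[X] = 110 · (1/2) = (111 − 1) · (1/2) = 55 ≈ 55.000000.

E[X] = 55 = 55.000000.


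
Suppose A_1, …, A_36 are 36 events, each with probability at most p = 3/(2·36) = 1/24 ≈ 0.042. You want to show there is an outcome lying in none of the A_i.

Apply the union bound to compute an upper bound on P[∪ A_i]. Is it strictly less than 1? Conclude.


Union bound: P[∪_{i=1}^{36} A_i] ≤ Σ_i P[A_i] ≤ 36·p = 36·(1/24) = 3/2.
Numerically: 3/2 ≈ 1.500.
Is 3/2 < 1? NO.
Since the bound 3/2 is ≥ 1, the union bound is uninformative here; it does NOT by itself certify existence.

36·p = 3/2 ≈ 1.500; existence NOT certified by the union bound.


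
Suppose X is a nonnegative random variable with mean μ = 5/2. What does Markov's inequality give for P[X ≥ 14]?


μ = E[X] = 5/2, a = 14.
Markov: P[X ≥ 14] ≤ μ/a = (5/2)/14 = 5/28.
Numerically: ≈ 0.179.
(Since a = 14 > μ = 2.500, the bound 5/28 is < 1 and informative.)

P[X ≥ 14] ≤ 5/28 ≈ 0.179.


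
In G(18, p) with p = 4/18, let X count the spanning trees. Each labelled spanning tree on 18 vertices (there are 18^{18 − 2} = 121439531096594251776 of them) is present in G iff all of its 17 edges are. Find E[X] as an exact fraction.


K_18 has 18^{18 − 2} = 121439531096594251776 labelled spanning trees.
For each such spanning tree H, let X_H = 1 if all 17 edges of H are present in G. Then P[X_H = 1] = p^{17} = (2/9)^{17} = 131072/16677181699666569.
By linearity of expectation: E[X] = Σ_H E[X_H] = 121439531096594251776 · p^{17} = 121439531096594251776 · 131072/16677181699666569 = 8589934592/9.
Numerically: E[X] ≈ 9.544e+08.

E[X] = 121439531096594251776 · (2/9)^{17} = 8589934592/9 ≈ 9.544e+08.


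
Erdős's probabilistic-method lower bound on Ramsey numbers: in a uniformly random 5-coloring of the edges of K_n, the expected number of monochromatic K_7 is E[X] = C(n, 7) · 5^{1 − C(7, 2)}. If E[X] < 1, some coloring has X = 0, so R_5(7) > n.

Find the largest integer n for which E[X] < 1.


We need C(n, 7) · 5^{1 − 21} < 1, i.e. C(n, 7) < 5^{21 − 1} = 95367431640625.
Check values of n near the boundary:
  n = 334: C(334, 7) = 86359460961576; 86359460961576 < 95367431640625? YES
  n = 335: C(335, 7) = 88202498238195; 88202498238195 < 95367431640625? YES
  n = 336: C(336, 7) = 90079147136880; 90079147136880 < 95367431640625? YES
  n = 337: C(337, 7) = 91989916924632; 91989916924632 < 95367431640625? YES
  n = 338: C(338, 7) = 93935323022736; 93935323022736 < 95367431640625? YES
  n = 339: C(339, 7) = 95915887062372; 95915887062372 < 95367431640625? NO
  n = 340: C(340, 7) = 97932136940560; 97932136940560 < 95367431640625? NO
The largest n with C(n, 7) < 95367431640625 is n = 338 (where E[X] = 93935323022736/95367431640625 ≈ 0.98498). Hence R_5(7) > 338, i.e. R_5(7) ≥ 339.

Largest n = 338; hence R_5(7) > 338.


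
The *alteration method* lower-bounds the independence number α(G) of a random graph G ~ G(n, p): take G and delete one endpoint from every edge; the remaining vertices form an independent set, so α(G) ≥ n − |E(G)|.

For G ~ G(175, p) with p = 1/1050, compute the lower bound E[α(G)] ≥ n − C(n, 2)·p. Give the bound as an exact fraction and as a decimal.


E[|E(G)|] = C(175, 2)·p = 15225 · (1/1050) = 29/2.
E[α(G)] ≥ n − E[|E(G)|] = 175 − 29/2 = 321/2.
Numerically: ≈ 160.50000.
(This is only a lower bound; the true E[α(G)] may be larger.)

E[α(G)] ≥ 321/2 ≈ 160.50000.


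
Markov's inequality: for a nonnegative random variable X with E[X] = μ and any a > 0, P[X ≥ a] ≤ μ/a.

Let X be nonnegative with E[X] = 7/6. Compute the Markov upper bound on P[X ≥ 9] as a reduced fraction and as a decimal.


μ = E[X] = 7/6, a = 9.
Markov: P[X ≥ 9] ≤ μ/a = (7/6)/9 = 7/54.
Numerically: ≈ 0.1296.
(Since a = 9 > μ = 1.1667, the bound 7/54 is < 1 and informative.)

P[X ≥ 9] ≤ 7/54 ≈ 0.1296.


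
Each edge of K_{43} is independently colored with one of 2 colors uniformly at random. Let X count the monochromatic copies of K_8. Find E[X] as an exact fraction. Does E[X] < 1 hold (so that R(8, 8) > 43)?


E[X] = C(43, 8) · 2^{1 − 28} = 145008513 · 2^{−27} = 145008513/134217728.
As a reduced fraction: E[X] = 145008513/134217728 ≈ 1.080.
Is E[X] < 1? NO.
Since E[X] ≥ 1, the first-moment bound is inconclusive at n = 43; it does NOT by itself certify R(8, 8) > 43.

E[X] = 145008513/134217728 ≈ 1.080; E[X] ≥ 1; first-moment method inconclusive here.


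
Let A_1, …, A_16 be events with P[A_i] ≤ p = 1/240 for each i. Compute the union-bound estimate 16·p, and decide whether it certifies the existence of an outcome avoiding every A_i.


Union bound: P[∪_{i=1}^{16} A_i] ≤ Σ_i P[A_i] ≤ 16·p = 16·(1/240) = 1/15.
Numerically: 1/15 ≈ 0.0667.
Is 1/15 < 1? YES.
Since P[∪ A_i] ≤ 1/15 < 1, the complement has P[∩ A_i^c] ≥ 1 − 1/15 = 14/15 > 0, so some outcome avoids every A_i.

16·p = 1/15 ≈ 0.0667; existence CERTIFIED by the union bound.


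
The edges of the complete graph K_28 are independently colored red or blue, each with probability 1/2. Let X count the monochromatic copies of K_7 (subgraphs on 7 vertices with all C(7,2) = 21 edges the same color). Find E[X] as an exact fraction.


Let X = Σ_S X_S over the C(28, 7) = 1184040 subsets S of size 7, where X_S = 1 if the K_7 on S is monochromatic.
For a fixed S, the K_7 on S has C(7, 2) = 21 edges. P[all 21 edges red] = (1/2)^21, and likewise for blue, so P[monochromatic] = 2·(1/2)^21 = 2^{1 − 21} = 1/1048576.
By linearity: E[X] = C(28, 7) · 2^{1 − 21} = 1184040 · 1/1048576 = 148005/131072.
Numerically: E[X] ≈ 1.1292.

E[X] = C(28,7)·2^(1−C(7,2)) = 148005/131072 ≈ 1.1292.


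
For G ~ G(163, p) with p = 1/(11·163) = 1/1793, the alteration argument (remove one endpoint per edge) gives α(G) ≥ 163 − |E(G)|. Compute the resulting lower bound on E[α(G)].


E[|E(G)|] = C(163, 2)·p = 13203 · (1/1793) = 81/11.
E[α(G)] ≥ n − E[|E(G)|] = 163 − 81/11 = 1712/11.
Numerically: ≈ 155.63636.
(This is only a lower bound; the true E[α(G)] may be larger.)

E[α(G)] ≥ 1712/11 ≈ 155.63636.


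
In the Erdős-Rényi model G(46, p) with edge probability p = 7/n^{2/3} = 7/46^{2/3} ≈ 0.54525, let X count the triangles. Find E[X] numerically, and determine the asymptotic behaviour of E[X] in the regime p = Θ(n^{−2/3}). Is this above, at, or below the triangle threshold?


Number of potential triangles: C(46, 3) = 15180.
Each occurs with probability p³ ≈ (0.54525)³ ≈ 1.6209830e-01.
By linearity: E[X] = C(46, 3)·p³ ≈ 15180 · 1.6209830e-01 ≈ 2460.65217.
Since α = 2/3 < 1, p = c/n^{2/3} ≫ 1/n is above the triangle threshold p ~ 1/n. Asymptotically E[X] ~ (c³/6)·n^{3(1−α)} = (7³/6)·n^{1} → ∞; triangles are abundant w.h.p.

E[X] ≈ 2460.65217; in regime p = Θ(1/n^{2/3}) E[X] diverges (above the triangle threshold p ~ 1/n).


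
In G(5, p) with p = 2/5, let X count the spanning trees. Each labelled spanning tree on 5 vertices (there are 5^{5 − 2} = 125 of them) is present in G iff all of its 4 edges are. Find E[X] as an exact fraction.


K_5 has 5^{5 − 2} = 125 labelled spanning trees.
For each such spanning tree H, let X_H = 1 if all 4 edges of H are present in G. Then P[X_H = 1] = p^{4} = (2/5)^{4} = 16/625.
Summing the indicators: E[X] = Σ_H E[X_H] = 125 · p^{4} = 125 · 16/625 = 16/5.
Numerically: E[X] ≈ 3.2.

E[X] = 125 · (2/5)^{4} = 16/5 ≈ 3.2.


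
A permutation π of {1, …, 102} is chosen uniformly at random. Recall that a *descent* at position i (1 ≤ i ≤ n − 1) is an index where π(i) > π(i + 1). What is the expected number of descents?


Write X = Σ X_I over i = 1, …, 101, with X_I the indicator of one descent.
There are 101 indicators.
For each fixed i, the pair (π(i), π(i+1)) is a uniformly random ordered pair of distinct values from {1, …, 102}; by symmetry P[π(i) > π(i+1)] = 1/2.
By linearity: E[X] = 101 · (1/2) = (102 − 1) · (1/2) = 101/2 ≈ 50.500000.

E[X] = 101/2 = 50.500000.


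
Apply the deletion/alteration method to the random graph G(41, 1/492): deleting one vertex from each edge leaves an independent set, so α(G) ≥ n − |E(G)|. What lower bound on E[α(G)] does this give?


E[|E(G)|] = C(41, 2)·p = 820 · (1/492) = 5/3.
E[α(G)] ≥ n − E[|E(G)|] = 41 − 5/3 = 118/3.
Numerically: ≈ 39.333333.
(This is only a lower bound; the true E[α(G)] may be larger.)

E[α(G)] ≥ 118/3 ≈ 39.333333.


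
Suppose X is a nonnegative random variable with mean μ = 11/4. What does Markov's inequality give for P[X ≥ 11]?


μ = E[X] = 11/4, a = 11.
Markov: P[X ≥ 11] ≤ μ/a = (11/4)/11 = 1/4.
Numerically: ≈ 0.25000.
(Since a = 11 > μ = 2.75000, the bound 1/4 is < 1 and informative.)

P[X ≥ 11] ≤ 1/4 ≈ 0.25000.


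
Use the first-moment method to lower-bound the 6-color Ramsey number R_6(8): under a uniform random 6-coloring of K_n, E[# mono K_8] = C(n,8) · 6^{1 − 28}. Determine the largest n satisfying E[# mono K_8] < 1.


We need C(n, 8) · 6^{1 − 28} < 1, i.e. C(n, 8) < 6^{28 − 1} = 1023490369077469249536.
Check values of n near the boundary:
  n = 1593: C(1593, 8) = 1010555394551193970323; 1010555394551193970323 < 1023490369077469249536? YES
  n = 1594: C(1594, 8) = 1015652773590544255167; 1015652773590544255167 < 1023490369077469249536? YES
  n = 1595: C(1595, 8) = 1020772636343363633895; 1020772636343363633895 < 1023490369077469249536? YES
  n = 1596: C(1596, 8) = 1025915067760710553965; 1025915067760710553965 < 1023490369077469249536? NO
  n = 1597: C(1597, 8) = 1031080153060953275445; 1031080153060953275445 < 1023490369077469249536? NO
  n = 1598: C(1598, 8) = 1036267977730442348529; 1036267977730442348529 < 1023490369077469249536? NO
The largest n with C(n, 8) < 1023490369077469249536 is n = 1595 (where E[X] = 113419181815929292655/113721152119718805504 ≈ 0.99734). Hence R_6(8) > 1595, i.e. R_6(8) ≥ 1596.

Largest n = 1595; hence R_6(8) > 1595.


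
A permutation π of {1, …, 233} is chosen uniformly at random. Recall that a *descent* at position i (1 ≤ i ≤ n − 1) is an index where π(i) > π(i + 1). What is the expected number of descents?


Write X = Σ X_I over i = 1, …, 232, with X_I the indicator of one descent.
There are 232 indicators.
For each fixed i, the pair (π(i), π(i+1)) is a uniformly random ordered pair of distinct values from {1, …, 233}; by symmetry P[π(i) > π(i+1)] = 1/2.
By linearity: E[X] = 232 · (1/2) = (233 − 1) · (1/2) = 116 ≈ 116.000.

E[X] = 116 = 116.000.


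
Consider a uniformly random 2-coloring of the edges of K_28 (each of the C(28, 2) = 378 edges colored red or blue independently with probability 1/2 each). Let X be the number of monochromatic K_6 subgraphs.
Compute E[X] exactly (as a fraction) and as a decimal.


Let X = Σ_S X_S over the C(28, 6) = 376740 subsets S of size 6, where X_S = 1 if the K_6 on S is monochromatic.
For a fixed S, the K_6 on S has C(6, 2) = 15 edges. P[all 15 edges red] = (1/2)^15, and likewise for blue, so P[monochromatic] = 2·(1/2)^15 = 2^{1 − 15} = 1/16384.
Summing: E[X] = C(28, 6) · 2^{1 − 15} = 376740 · 1/16384 = 94185/4096.
Numerically: E[X] ≈ 22.99438.

E[X] = C(28,6)·2^(1−C(6,2)) = 94185/4096 ≈ 22.99438.


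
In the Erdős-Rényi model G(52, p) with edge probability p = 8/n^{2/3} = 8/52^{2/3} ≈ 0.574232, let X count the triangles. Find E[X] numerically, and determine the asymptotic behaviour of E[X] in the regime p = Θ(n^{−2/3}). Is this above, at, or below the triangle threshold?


Number of potential triangles: C(52, 3) = 22100.
Each occurs with probability p³ ≈ (0.574232)³ ≈ 1.89349112e-01.
By linearity: E[X] = C(52, 3)·p³ ≈ 22100 · 1.89349112e-01 ≈ 4184.615385.
Since α = 2/3 < 1, p = c/n^{2/3} ≫ 1/n is above the triangle threshold p ~ 1/n. Asymptotically E[X] ~ (c³/6)·n^{3(1−α)} = (8³/6)·n^{1} → ∞; triangles are abundant w.h.p.

E[X] ≈ 4184.615385; in regime p = Θ(1/n^{2/3}) E[X] diverges (above the triangle threshold p ~ 1/n).


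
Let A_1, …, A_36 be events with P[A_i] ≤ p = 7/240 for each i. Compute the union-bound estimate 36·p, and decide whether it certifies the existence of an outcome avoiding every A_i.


Union bound: P[∪_{i=1}^{36} A_i] ≤ Σ_i P[A_i] ≤ 36·p = 36·(7/240) = 21/20.
Numerically: 21/20 ≈ 1.050000.
Is 21/20 < 1? NO.
Since the bound 21/20 is ≥ 1, the union bound is uninformative here; it does NOT by itself certify existence.

36·p = 21/20 ≈ 1.050000; existence NOT certified by the union bound.


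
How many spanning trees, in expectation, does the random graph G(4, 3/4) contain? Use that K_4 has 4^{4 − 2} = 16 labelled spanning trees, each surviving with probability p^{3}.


K_4 has 4^{4 − 2} = 16 labelled spanning trees.
For each such spanning tree H, let X_H = 1 if all 3 edges of H are present in G. Then P[X_H = 1] = p^{3} = (3/4)^{3} = 27/64.
By linearity: E[X] = Σ_H E[X_H] = 16 · p^{3} = 16 · 27/64 = 27/4.
Numerically: E[X] ≈ 6.75.

E[X] = 16 · (3/4)^{3} = 27/4 ≈ 6.75.


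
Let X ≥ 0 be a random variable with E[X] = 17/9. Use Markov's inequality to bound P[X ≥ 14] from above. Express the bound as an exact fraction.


μ = E[X] = 17/9, a = 14.
Markov: P[X ≥ 14] ≤ μ/a = (17/9)/14 = 17/126.
Numerically: ≈ 0.135.
(Since a = 14 > μ = 1.889, the bound 17/126 is < 1 and informative.)

P[X ≥ 14] ≤ 17/126 ≈ 0.135.


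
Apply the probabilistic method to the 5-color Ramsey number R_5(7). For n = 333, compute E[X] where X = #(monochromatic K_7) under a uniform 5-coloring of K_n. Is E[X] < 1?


E[X] = C(333, 7) · 5^{1 − 21} = 84549532139028 · 5^{−20} = 84549532139028/95367431640625.
As a reduced fraction: E[X] = 84549532139028/95367431640625 ≈ 0.886566.
Is E[X] < 1? YES.
Since E[X] < 1, there exists a 5-coloring of K_{333} with no monochromatic K_7; hence R_5(7) > 333.

E[X] = 84549532139028/95367431640625 ≈ 0.886566; E[X] < 1, so R_5(7) > 333.


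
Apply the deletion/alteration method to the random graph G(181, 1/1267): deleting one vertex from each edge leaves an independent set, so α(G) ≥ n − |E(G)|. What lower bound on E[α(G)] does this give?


E[|E(G)|] = C(181, 2)·p = 16290 · (1/1267) = 90/7.
E[α(G)] ≥ n − E[|E(G)|] = 181 − 90/7 = 1177/7.
Numerically: ≈ 168.14286.
(This is only a lower bound; the true E[α(G)] may be larger.)

E[α(G)] ≥ 1177/7 ≈ 168.14286.


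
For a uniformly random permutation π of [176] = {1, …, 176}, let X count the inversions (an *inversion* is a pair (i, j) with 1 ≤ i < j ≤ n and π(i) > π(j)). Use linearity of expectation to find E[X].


Write X = Σ X_I over the C(176, 2) = 15400 pairs i < j, with X_I the indicator of one inversion.
There are 15400 indicators.
For each fixed pair i < j, the values π(i) and π(j) are two distinct elements of {1, …, 176} in uniformly random order; by symmetry P[π(i) > π(j)] = 1/2.
By linearity: E[X] = 15400 · (1/2) = C(176, 2) · (1/2) = 15400/2 = 7700 ≈ 7700.0000.

E[X] = 7700 = 7700.0000.


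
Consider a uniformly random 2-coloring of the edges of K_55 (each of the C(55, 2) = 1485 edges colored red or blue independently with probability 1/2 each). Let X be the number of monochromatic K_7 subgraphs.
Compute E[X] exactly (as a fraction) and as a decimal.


Let X = Σ_S X_S over the C(55, 7) = 202927725 subsets S of size 7, where X_S = 1 if the K_7 on S is monochromatic.
For a fixed S, the K_7 on S has C(7, 2) = 21 edges. P[all 21 edges red] = (1/2)^21, and likewise for blue, so P[monochromatic] = 2·(1/2)^21 = 2^{1 − 21} = 1/1048576.
By linearity: E[X] = C(55, 7) · 2^{1 − 21} = 202927725 · 1/1048576 = 202927725/1048576.
Numerically: E[X] ≈ 193.527.

E[X] = C(55,7)·2^(1−C(7,2)) = 202927725/1048576 ≈ 193.527.


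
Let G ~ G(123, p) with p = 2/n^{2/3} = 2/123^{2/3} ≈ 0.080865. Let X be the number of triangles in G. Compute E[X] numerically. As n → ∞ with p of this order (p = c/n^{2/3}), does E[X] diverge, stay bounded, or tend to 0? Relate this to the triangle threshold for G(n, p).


Number of potential triangles: C(123, 3) = 302621.
Each occurs with probability p³ ≈ (0.080865)³ ≈ 5.2878578e-04.
By linearity: E[X] = C(123, 3)·p³ ≈ 302621 · 5.2878578e-04 ≈ 160.02168.
Since α = 2/3 < 1, p = c/n^{2/3} ≫ 1/n is above the triangle threshold p ~ 1/n. Asymptotically E[X] ~ (c³/6)·n^{3(1−α)} = (2³/6)·n^{1} → ∞; triangles are abundant w.h.p.

E[X] ≈ 160.02168; in regime p = Θ(1/n^{2/3}) E[X] diverges (above the triangle threshold p ~ 1/n).


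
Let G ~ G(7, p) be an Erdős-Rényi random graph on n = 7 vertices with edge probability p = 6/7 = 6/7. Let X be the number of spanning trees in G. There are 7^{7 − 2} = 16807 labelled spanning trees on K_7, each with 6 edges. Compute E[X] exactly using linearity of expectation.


K_7 has 7^{7 − 2} = 16807 labelled spanning trees.
For each such spanning tree H, let X_H = 1 if all 6 edges of H are present in G. Then P[X_H = 1] = p^{6} = (6/7)^{6} = 46656/117649.
By linearity: E[X] = Σ_H E[X_H] = 16807 · p^{6} = 16807 · 46656/117649 = 46656/7.
Numerically: E[X] ≈ 6.67e+03.

E[X] = 16807 · (6/7)^{6} = 46656/7 ≈ 6.67e+03.


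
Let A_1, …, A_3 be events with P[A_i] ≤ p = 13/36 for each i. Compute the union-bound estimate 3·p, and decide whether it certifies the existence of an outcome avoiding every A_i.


Union bound: P[∪_{i=1}^{3} A_i] ≤ Σ_i P[A_i] ≤ 3·p = 3·(13/36) = 13/12.
Numerically: 13/12 ≈ 1.08333.
Is 13/12 < 1? NO.
Since the bound 13/12 is ≥ 1, the union bound is uninformative here; it does NOT by itself certify existence.

3·p = 13/12 ≈ 1.08333; existence NOT certified by the union bound.


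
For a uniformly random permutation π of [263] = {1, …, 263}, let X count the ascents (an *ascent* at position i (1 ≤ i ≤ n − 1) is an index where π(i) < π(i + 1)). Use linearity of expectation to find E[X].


Write X = Σ X_I over i = 1, …, 262, with X_I the indicator of one ascent.
There are 262 indicators.
For each fixed i, the pair (π(i), π(i+1)) is a uniformly random ordered pair of distinct values from {1, …, 263}; by symmetry P[π(i) < π(i+1)] = 1/2.
By linearity: E[X] = 262 · (1/2) = (263 − 1) · (1/2) = 131 ≈ 131.00000.

E[X] = 131 = 131.00000.


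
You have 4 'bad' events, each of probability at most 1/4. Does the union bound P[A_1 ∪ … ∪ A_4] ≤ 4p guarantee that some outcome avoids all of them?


Union bound: P[∪_{i=1}^{4} A_i] ≤ Σ_i P[A_i] ≤ 4·p = 4·(1/4) = 1.
Numerically: 1 ≈ 1.0000000.
Is 1 < 1? NO.
Since the bound 1 is ≥ 1, the union bound is uninformative here; it does NOT by itself certify existence.

4·p = 1 ≈ 1.0000000; existence NOT certified by the union bound.


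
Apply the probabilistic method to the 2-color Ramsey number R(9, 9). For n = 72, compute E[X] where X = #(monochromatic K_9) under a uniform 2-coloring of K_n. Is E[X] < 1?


E[X] = C(72, 9) · 2^{1 − 36} = 85113005120 · 2^{−35} = 85113005120/34359738368.
As a reduced fraction: E[X] = 1329890705/536870912 ≈ 2.47711.
Is E[X] < 1? NO.
Since E[X] ≥ 1, the first-moment bound is inconclusive at n = 72; it does NOT by itself certify R(9, 9) > 72.

E[X] = 1329890705/536870912 ≈ 2.47711; E[X] ≥ 1; first-moment method inconclusive here.


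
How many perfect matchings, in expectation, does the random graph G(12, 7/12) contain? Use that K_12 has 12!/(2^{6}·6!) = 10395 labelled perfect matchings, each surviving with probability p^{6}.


K_12 has 12!/(2^{6}·6!) = 10395 labelled perfect matchings.
For each such perfect matching H, let X_H = 1 if all 6 edges of H are present in G. Then P[X_H = 1] = p^{6} = (7/12)^{6} = 117649/2985984.
By linearity: E[X] = Σ_H E[X_H] = 10395 · p^{6} = 10395 · 117649/2985984 = 45294865/110592.
Numerically: E[X] ≈ 410.

E[X] = 10395 · (7/12)^{6} = 45294865/110592 ≈ 410.


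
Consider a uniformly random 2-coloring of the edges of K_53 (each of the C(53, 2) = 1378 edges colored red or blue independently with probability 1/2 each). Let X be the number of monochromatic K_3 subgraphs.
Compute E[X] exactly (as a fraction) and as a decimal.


Let X = Σ_S X_S over the C(53, 3) = 23426 subsets S of size 3, where X_S = 1 if the K_3 on S is monochromatic.
For a fixed S, the K_3 on S has C(3, 2) = 3 edges. P[all 3 edges red] = (1/2)^3, and likewise for blue, so P[monochromatic] = 2·(1/2)^3 = 2^{1 − 3} = 1/4.
By linearity of expectation: E[X] = C(53, 3) · 2^{1 − 3} = 23426 · 1/4 = 11713/2.
Numerically: E[X] ≈ 5856.500000.

E[X] = C(53,3)·2^(1−C(3,2)) = 11713/2 ≈ 5856.500000.


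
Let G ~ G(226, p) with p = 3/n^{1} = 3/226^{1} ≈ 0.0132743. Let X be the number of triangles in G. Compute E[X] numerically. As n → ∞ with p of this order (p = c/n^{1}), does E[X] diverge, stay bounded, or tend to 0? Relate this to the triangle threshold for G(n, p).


Number of potential triangles: C(226, 3) = 1898400.
Each occurs with probability p³ ≈ (0.0132743)³ ≈ 2.33904430e-06.
By linearity: E[X] = C(226, 3)·p³ ≈ 1898400 · 2.33904430e-06 ≈ 4.440442.
Here α = 1, so p = 3/n is exactly at the triangle threshold p ~ 1/n. Asymptotically E[X] → c³/6 = 3³/6 = 9/2 ≈ 4.500000, a bounded constant. In this regime the triangle count is asymptotically Poisson(c³/6).

E[X] ≈ 4.440442; in regime p = Θ(1/n^{1}) E[X] stays bounded (at the triangle threshold p ~ 1/n).


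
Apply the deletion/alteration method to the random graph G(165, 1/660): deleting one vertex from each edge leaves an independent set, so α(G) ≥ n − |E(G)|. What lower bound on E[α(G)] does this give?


E[|E(G)|] = C(165, 2)·p = 13530 · (1/660) = 41/2.
E[α(G)] ≥ n − E[|E(G)|] = 165 − 41/2 = 289/2.
Numerically: ≈ 144.500000.
(This is only a lower bound; the true E[α(G)] may be larger.)

E[α(G)] ≥ 289/2 ≈ 144.500000.


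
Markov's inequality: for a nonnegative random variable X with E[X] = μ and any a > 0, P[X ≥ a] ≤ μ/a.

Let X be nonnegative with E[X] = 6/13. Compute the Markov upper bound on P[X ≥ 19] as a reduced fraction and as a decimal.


μ = E[X] = 6/13, a = 19.
Markov: P[X ≥ 19] ≤ μ/a = (6/13)/19 = 6/247.
Numerically: ≈ 0.0243.
(Since a = 19 > μ = 0.4615, the bound 6/247 is < 1 and informative.)

P[X ≥ 19] ≤ 6/247 ≈ 0.0243.


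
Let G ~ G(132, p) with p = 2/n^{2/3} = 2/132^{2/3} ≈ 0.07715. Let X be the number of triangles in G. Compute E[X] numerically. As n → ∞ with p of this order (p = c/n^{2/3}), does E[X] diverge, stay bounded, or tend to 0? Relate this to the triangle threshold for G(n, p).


Number of potential triangles: C(132, 3) = 374660.
Each occurs with probability p³ ≈ (0.07715)³ ≈ 4.591368e-04.
By linearity: E[X] = C(132, 3)·p³ ≈ 374660 · 4.591368e-04 ≈ 172.0202.
Since α = 2/3 < 1, p = c/n^{2/3} ≫ 1/n is above the triangle threshold p ~ 1/n. Asymptotically E[X] ~ (c³/6)·n^{3(1−α)} = (2³/6)·n^{1} → ∞; triangles are abundant w.h.p.

E[X] ≈ 172.0202; in regime p = Θ(1/n^{2/3}) E[X] diverges (above the triangle threshold p ~ 1/n).


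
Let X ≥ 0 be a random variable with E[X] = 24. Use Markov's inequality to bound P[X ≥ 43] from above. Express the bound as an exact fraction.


μ = E[X] = 24, a = 43.
Markov: P[X ≥ 43] ≤ μ/a = (24)/43 = 24/43.
Numerically: ≈ 0.558140.
(Since a = 43 > μ = 24.000000, the bound 24/43 is < 1 and informative.)

P[X ≥ 43] ≤ 24/43 ≈ 0.558140.


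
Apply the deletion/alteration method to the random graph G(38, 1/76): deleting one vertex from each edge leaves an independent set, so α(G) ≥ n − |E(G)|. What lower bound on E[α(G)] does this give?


E[|E(G)|] = C(38, 2)·p = 703 · (1/76) = 37/4.
E[α(G)] ≥ n − E[|E(G)|] = 38 − 37/4 = 115/4.
Numerically: ≈ 28.7500.
(This is only a lower bound; the true E[α(G)] may be larger.)

E[α(G)] ≥ 115/4 ≈ 28.7500.


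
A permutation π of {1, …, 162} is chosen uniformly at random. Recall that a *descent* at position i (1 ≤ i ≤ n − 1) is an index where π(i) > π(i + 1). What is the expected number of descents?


Write X = Σ X_I over i = 1, …, 161, with X_I the indicator of one descent.
There are 161 indicators.
For each fixed i, the pair (π(i), π(i+1)) is a uniformly random ordered pair of distinct values from {1, …, 162}; by symmetry P[π(i) > π(i+1)] = 1/2.
By linearity: E[X] = 161 · (1/2) = (162 − 1) · (1/2) = 161/2 ≈ 80.50000.

E[X] = 161/2 = 80.50000.
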